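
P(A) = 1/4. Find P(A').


P(A') = 1 - P(A) = 1 - 1/4 = 3/4

3/4


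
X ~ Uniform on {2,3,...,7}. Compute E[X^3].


E[X^3] = (1/6) * sum(x^3 for x=2..7)
= 783/6 = 261/2

261/2


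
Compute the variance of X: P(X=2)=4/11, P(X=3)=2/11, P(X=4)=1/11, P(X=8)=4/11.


E[X] = 50/11, E[X^2] = 306/11
Var(X) = E[X^2] - (E[X])^2 = 306/11 - (50/11)^2 = 866/121

866/121


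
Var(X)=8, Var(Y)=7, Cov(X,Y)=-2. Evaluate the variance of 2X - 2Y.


Var(2X - 2Y) = 2^2*Var(X) + (-2)^2*Var(Y) + 2*2*(-2)*Cov(X,Y)
= 4*8 + 4*7 - 8*(-2)
= 32 + 28 + 16 = 76

76


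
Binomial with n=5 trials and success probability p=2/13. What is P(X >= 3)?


P(X>=3) = P(X=3) + P(X=4) + P(X=5)
= 9680/371293 + 880/371293 + 32/371293
= 10592/371293

10592/371293


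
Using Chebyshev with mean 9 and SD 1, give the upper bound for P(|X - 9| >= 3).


k = 3/1 = 3
Chebyshev: P(|X-mu| >= k*sigma) <= 1/k^2 = 1/3^2 = 1/9

1/9


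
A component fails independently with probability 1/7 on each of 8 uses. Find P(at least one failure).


P(at least one) = 1 - P(none)
P(none) = (1 - 1/7)^8 = (6/7)^8 = 1679616/5764801
P(at least one) = 1 - 1679616/5764801 = 4085185/5764801

4085185/5764801


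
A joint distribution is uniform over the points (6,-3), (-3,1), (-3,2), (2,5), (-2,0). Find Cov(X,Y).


E[X]=0, E[Y]=1, E[XY]=-17/5
Cov(X,Y) = E[XY] - E[X]E[Y] = -17/5 - 0*1 = -17/5

-17/5


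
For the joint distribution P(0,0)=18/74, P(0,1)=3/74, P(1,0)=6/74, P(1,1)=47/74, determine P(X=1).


P(X=1) = P(1,0)+P(1,1) = 6/74 + 47/74 = 53/74

53/74


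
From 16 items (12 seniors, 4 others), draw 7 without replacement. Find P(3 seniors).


P(X=3) = C(12,3)*C(4,4) / C(16,7)
= 220*1 / 11440
= 220/11440 = 1/52

1/52


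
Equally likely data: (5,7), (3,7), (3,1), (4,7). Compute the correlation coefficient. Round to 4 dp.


Cov(X,Y) = 1.1250, Var(X) = 0.6875, Var(Y) = 6.7500
rho = Cov/(sqrt(VarX)*sqrt(VarY)) = 0.5222

0.5222


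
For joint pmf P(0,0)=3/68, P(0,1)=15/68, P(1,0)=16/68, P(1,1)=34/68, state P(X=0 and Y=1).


Read from table: P(X=0, Y=1) = 15/68

15/68


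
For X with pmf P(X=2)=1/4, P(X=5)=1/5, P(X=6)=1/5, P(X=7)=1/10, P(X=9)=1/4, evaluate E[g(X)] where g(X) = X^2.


E[X^2] = sum(g(x)*P(x))
= 4*1/4 + 25*1/5 + 36*1/5 + 49*1/10 + 81*1/4
= 767/20

767/20


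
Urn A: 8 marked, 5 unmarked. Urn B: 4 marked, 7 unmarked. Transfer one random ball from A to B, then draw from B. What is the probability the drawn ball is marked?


P(transfer marked) = 8/13; P(transfer unmarked) = 5/13
If marked transferred: Urn II has 5 marked of 12, so P(marked|marked moved) = 5/12
If unmarked transferred: Urn II has 4 marked of 12, so P(marked|unmarked moved) = 1/3
By total probability: P(marked) = 8/13*5/12 + 5/13*1/3 = 5/13

5/13


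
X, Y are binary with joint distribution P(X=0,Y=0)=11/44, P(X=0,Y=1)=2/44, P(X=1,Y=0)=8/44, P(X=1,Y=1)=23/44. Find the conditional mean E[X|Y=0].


P(Y=0) = 19/44
E[X|Y=0] = (0*11 + 1*8)/19 = 8/19

8/19


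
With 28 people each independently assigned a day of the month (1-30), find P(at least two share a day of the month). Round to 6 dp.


P(all different) = prod((30-i)/30 for i=0..27) = 0.000000
P(at least one match) = 1 - 0.000000 = 1.000000

1.000000


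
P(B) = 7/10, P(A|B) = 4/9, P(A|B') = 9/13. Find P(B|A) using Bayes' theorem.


P(A) = P(A|B)P(B) + P(A|B')P(B') = 4/9*7/10 + 9/13*3/10 = 607/1170
P(B|A) = P(A|B)P(B)/P(A) = (14/45)/(607/1170) = 364/607

364/607


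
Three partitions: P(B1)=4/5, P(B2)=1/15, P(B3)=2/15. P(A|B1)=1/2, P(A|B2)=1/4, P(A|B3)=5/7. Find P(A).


P(A) = P(A|B1)P(B1) + P(A|B2)P(B2) + P(A|B3)P(B3)
= 1/2*4/5 + 1/4*1/15 + 5/7*2/15
= 2/5 + 1/60 + 2/21 = 43/84

43/84


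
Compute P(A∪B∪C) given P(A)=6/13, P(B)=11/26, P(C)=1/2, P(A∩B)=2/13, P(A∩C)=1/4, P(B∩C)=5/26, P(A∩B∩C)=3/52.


P(A∪B∪C) = P(A)+P(B)+P(C) - P(AB)-P(AC)-P(BC) + P(ABC)
= 6/13+11/26+1/2 - 2/13-1/4-5/26 + 3/52
= 11/13

11/13


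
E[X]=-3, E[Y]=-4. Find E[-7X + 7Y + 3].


E[-7X + 7Y + 3] = -7*E[X] + 7*E[Y] + 3
= (-7)*(-3) + (7)*(-4) + (3)
= 21 - 28 + 3 = -4

-4


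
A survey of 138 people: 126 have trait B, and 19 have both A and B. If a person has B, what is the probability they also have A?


P(A|B) = P(A∩B)/P(B) = (19/138)/(126/138) = 19/126

19/126


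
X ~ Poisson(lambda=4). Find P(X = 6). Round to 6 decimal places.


P(X=6) = e^(-4) * 4^6 / 6!
≈ 0.01831563889 * 4096 / 720
≈ 0.104196

0.104196


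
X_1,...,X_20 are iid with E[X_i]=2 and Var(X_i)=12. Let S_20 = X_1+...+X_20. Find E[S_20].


E[S_n] = n*E[X_1] = 20*2 = 40

40


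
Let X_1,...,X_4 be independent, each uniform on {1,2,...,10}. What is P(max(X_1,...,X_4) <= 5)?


P(max <= 5) = P(all X_i <= 5) = (P(X_1 <= 5))^4
= (5/10)^4 = (1/2)^4 = 1/16

1/16


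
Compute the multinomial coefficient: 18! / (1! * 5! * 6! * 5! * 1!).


18! = 6402373705728000
Denominator: 1!=1 * 5!=120 * 6!=720 * 5!=120 * 1!=1
Coefficient = 6402373705728000 / 10368000 = 617512896

617512896


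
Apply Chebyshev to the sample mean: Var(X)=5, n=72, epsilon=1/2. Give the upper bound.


Var(Xbar) = Var(X)/n = 5/72
Chebyshev: P(|Xbar-mu| >= 1/2) <= Var(Xbar)/(1/2)^2 = (5/72)/(1/4) = 5/18

5/18


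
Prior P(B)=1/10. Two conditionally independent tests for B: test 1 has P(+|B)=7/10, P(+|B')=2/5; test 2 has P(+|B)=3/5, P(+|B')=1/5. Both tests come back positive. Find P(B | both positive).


After test 1: P(+) = 7/10*1/10 + 2/5*9/10 = 43/100
P(B|+) = (7/100)/(43/100) = 7/43
After test 2 (use post1 as new prior): P(+) = 3/5*7/43 + 1/5*36/43 = 57/215
P(B|+,+) = (21/215)/(57/215) = 7/19

7/19


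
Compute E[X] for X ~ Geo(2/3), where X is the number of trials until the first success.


For geometric (trials until first success), E[X] = 1/p = 1/(2/3) = 3/2

3/2


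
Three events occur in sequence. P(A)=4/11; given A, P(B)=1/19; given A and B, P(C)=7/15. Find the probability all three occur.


P(A∩B∩C) = P(A) * P(B|A) * P(C|A∩B)
= 4/11 * 1/19 * 7/15
= 4/209 * 7/15 = 28/3135

28/3135


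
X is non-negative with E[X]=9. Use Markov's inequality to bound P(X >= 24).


Markov: P(X >= a) <= E[X]/a
P(X >= 24) <= 9/24 = 3/8

3/8


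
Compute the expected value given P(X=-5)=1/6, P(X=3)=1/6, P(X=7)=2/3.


E[X] = sum(x * P(x))
= -5*1/6 + 3*1/6 + 7*2/3
= 13/3

13/3


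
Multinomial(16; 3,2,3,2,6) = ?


16! = 20922789888000
Denominator: 3!=6 * 2!=2 * 3!=6 * 2!=2 * 6!=720
Coefficient = 20922789888000 / 103680 = 201801600

201801600


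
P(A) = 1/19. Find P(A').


P(A') = 1 - P(A) = 1 - 1/19 = 18/19

18/19


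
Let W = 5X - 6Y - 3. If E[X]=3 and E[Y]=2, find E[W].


E[5X - 6Y - 3] = 5*E[X] - 6*E[Y] - 3
= (5)*(3) + (-6)*(2) + (-3)
= 15 - 12 - 3 = 0

0


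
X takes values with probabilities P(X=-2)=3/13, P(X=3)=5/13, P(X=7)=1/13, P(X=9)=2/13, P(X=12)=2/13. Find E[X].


E[X] = sum(x * P(x))
= -2*3/13 + 3*5/13 + 7*1/13 + 9*2/13 + 12*2/13
= 58/13

58/13


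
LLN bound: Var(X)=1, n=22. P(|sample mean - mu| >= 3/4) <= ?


Var(Xbar) = Var(X)/n = 1/22
Chebyshev: P(|Xbar-mu| >= 3/4) <= Var(Xbar)/(3/4)^2 = (1/22)/(9/16) = 8/99

8/99


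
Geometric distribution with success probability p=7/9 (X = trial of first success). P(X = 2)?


P(X=2) = (1-p)^1 * p = (2/9)^1 * 7/9
= 2/9 * 7/9 = 14/81

14/81


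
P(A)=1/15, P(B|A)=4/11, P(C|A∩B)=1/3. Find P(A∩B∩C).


P(A∩B∩C) = P(A) * P(B|A) * P(C|A∩B)
= 1/15 * 4/11 * 1/3
= 4/165 * 1/3 = 4/495

4/495


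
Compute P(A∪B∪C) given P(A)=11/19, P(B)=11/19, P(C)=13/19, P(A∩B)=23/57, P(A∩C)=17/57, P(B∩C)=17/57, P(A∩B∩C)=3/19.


P(A∪B∪C) = P(A)+P(B)+P(C) - P(AB)-P(AC)-P(BC) + P(ABC)
= 11/19+11/19+13/19 - 23/57-17/57-17/57 + 3/19
= 1

1


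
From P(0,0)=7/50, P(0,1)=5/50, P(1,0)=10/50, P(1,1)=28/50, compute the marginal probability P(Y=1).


P(Y=1) = P(0,1)+P(1,1) = 5/50 + 28/50 = 33/50

33/50


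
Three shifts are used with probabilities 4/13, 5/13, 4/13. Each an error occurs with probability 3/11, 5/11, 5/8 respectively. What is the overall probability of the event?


P(A) = P(A|B1)P(B1) + P(A|B2)P(B2) + P(A|B3)P(B3)
= 3/11*4/13 + 5/11*5/13 + 5/8*4/13
= 12/143 + 25/143 + 5/26 = 129/286

129/286


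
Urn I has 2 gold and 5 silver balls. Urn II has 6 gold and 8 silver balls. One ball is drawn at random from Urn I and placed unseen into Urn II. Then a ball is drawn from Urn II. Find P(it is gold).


P(transfer gold) = 2/7; P(transfer silver) = 5/7
If gold transferred: Urn II has 7 gold of 15, so P(gold|gold moved) = 7/15
If silver transferred: Urn II has 6 gold of 15, so P(gold|silver moved) = 2/5
By total probability: P(gold) = 2/7*7/15 + 5/7*2/5 = 44/105

44/105


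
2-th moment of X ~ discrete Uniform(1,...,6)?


E[X^2] = (1/6) * sum(x^2 for x=1..6)
= 91/6

91/6


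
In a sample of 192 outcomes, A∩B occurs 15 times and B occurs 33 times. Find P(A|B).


P(A|B) = P(A∩B)/P(B) = (15/192)/(33/192) = 15/33 = 5/11

5/11


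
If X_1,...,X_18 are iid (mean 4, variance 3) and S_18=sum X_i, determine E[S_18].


E[S_n] = n*E[X_1] = 18*4 = 72

72


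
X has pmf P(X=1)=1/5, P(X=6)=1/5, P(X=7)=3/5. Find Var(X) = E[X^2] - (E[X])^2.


E[X] = 28/5, E[X^2] = 184/5
Var(X) = E[X^2] - (E[X])^2 = 184/5 - (28/5)^2 = 136/25

136/25


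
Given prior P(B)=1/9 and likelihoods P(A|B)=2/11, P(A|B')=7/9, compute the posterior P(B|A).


P(A) = P(A|B)P(B) + P(A|B')P(B') = 2/11*1/9 + 7/9*8/9 = 634/891
P(B|A) = P(A|B)P(B)/P(A) = (2/99)/(634/891) = 9/317

9/317


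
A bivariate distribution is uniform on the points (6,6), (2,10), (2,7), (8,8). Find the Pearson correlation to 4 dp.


Cov(X,Y) = -1.3750, Var(X) = 6.7500, Var(Y) = 2.1875
rho = Cov/(sqrt(VarX)*sqrt(VarY)) = -0.3578

-0.3578


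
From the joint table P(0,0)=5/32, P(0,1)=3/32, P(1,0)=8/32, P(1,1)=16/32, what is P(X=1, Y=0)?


Read from table: P(X=1, Y=0) = 8/32 = 1/4

1/4


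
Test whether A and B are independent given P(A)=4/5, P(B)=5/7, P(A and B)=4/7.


P(A)*P(B) = 4/5*5/7 = 4/7
P(A∩B) = 4/7, which equals P(A)P(B), so independent

Yes, A and B are independent


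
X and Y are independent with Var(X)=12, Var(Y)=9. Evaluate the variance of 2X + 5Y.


Independence => Cov(X,Y)=0
Var(2X + 5Y) = 2^2*Var(X) + 5^2*Var(Y)
= 4*12 + 25*9 = 273

273


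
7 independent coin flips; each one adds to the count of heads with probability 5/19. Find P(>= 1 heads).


P(at least one) = 1 - P(none)
P(none) = (1 - 5/19)^7 = (14/19)^7 = 105413504/893871739
P(at least one) = 1 - 105413504/893871739 = 788458235/893871739

788458235/893871739


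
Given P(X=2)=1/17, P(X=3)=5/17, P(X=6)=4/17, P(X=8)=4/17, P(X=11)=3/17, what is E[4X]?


E[4X] = sum(g(x)*P(x))
= 8*1/17 + 12*5/17 + 24*4/17 + 32*4/17 + 44*3/17
= 424/17

424/17


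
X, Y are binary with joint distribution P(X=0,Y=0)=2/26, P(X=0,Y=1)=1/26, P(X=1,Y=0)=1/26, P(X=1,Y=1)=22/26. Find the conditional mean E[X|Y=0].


P(Y=0) = 3/26
E[X|Y=0] = (0*2 + 1*1)/3 = 1/3

1/3


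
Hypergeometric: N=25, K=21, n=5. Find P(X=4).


P(X=4) = C(21,4)*C(4,1) / C(25,5)
= 5985*4 / 53130
= 23940/53130 = 114/253

114/253


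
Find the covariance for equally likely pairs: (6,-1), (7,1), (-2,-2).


E[X]=11/3, E[Y]=-2/3, E[XY]=5/3
Cov(X,Y) = E[XY] - E[X]E[Y] = 5/3 - 11/3*-2/3 = 37/9

37/9


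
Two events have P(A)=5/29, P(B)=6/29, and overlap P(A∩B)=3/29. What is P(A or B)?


P(A∪B) = P(A) + P(B) - P(A∩B)
= 5/29 + 6/29 - 3/29 = 8/29

8/29


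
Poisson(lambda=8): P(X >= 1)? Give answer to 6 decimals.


P(X>=1) = 1 - P(X<=0) = 1 - (e^(-8)*8^0/0!)
≈ 1 - 0.0003354626 = 0.9996645374
≈ 0.999665

0.999665


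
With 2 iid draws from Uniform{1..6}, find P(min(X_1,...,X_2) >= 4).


P(min >= 4) = P(all X_i >= 4) = (P(X_1 >= 4))^2
= (3/6)^2 = (1/2)^2 = 1/4

1/4


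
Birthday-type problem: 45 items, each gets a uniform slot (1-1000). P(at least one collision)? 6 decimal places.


P(all different) = prod((1000-i)/1000 for i=0..44) = 0.366037
P(at least one match) = 1 - 0.366037 = 0.633963

0.633963


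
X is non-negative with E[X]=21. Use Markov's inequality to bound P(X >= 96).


Markov: P(X >= a) <= E[X]/a
P(X >= 96) <= 21/96 = 7/32

7/32


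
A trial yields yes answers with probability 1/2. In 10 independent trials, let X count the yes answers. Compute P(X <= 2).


P(X<=2) = P(X=0) + P(X=1) + P(X=2)
= 1/1024 + 5/512 + 45/1024
= 7/128

7/128


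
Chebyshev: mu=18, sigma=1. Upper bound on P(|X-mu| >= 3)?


k = 3/1 = 3
Chebyshev: P(|X-mu| >= k*sigma) <= 1/k^2 = 1/3^2 = 1/9

1/9


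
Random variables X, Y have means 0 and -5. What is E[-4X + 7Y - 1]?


E[-4X + 7Y - 1] = -4*E[X] + 7*E[Y] - 1
= (-4)*(0) + (7)*(-5) + (-1)
= 0 - 35 - 1 = -36

-36


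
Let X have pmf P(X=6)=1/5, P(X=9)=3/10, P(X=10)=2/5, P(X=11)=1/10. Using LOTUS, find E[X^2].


E[X^2] = sum(g(x)*P(x))
= 36*1/5 + 81*3/10 + 100*2/5 + 121*1/10
= 418/5

418/5


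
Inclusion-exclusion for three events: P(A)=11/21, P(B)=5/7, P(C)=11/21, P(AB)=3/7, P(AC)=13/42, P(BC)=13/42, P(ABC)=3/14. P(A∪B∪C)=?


P(A∪B∪C) = P(A)+P(B)+P(C) - P(AB)-P(AC)-P(BC) + P(ABC)
= 11/21+5/7+11/21 - 3/7-13/42-13/42 + 3/14
= 13/14

13/14


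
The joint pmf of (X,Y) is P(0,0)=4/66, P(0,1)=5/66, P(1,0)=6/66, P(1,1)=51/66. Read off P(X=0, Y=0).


Read from table: P(X=0, Y=0) = 4/66 = 2/33

2/33


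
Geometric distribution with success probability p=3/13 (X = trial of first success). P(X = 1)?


P(X=1) = (1-p)^0 * p = (10/13)^0 * 3/13
= 1 * 3/13 = 3/13

3/13


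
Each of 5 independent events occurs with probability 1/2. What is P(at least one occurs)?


P(at least one) = 1 - P(none)
P(none) = (1 - 1/2)^5 = (1/2)^5 = 1/32
P(at least one) = 1 - 1/32 = 31/32

31/32


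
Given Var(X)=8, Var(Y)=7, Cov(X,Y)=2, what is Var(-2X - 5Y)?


Var(-2X - 5Y) = (-2)^2*Var(X) + (-5)^2*Var(Y) + 2*(-2)*(-5)*Cov(X,Y)
= 4*8 + 25*7 + 20*2
= 32 + 175 + 40 = 247

247


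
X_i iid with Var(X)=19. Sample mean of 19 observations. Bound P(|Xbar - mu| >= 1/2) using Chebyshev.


Var(Xbar) = Var(X)/n = 19/19
Chebyshev: P(|Xbar-mu| >= 1/2) <= Var(Xbar)/(1/2)^2 = 1/(1/4) = 4
Bound exceeds 1, so trivial bound: 1

1


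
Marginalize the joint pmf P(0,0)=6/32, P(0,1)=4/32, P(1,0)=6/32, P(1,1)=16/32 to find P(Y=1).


P(Y=1) = P(0,1)+P(1,1) = 4/32 + 16/32 = 20/32 = 5/8

5/8


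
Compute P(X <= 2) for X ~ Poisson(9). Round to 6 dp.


P(X<=2) = e^(-9)*9^0/0! + e^(-9)*9^1/1! + e^(-9)*9^2/2!
≈ 0.0001234098 + 0.0011106882 + 0.0049980971
= 0.0062321951
≈ 0.006232

0.006232


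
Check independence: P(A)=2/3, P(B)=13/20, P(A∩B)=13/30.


P(A)*P(B) = 2/3*13/20 = 13/30
P(A∩B) = 13/30, which equals P(A)P(B), so independent

Yes, A and B are independent


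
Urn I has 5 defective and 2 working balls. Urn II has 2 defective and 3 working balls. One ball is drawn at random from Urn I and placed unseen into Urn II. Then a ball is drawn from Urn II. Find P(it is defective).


P(transfer defective) = 5/7; P(transfer working) = 2/7
If defective transferred: Urn II has 3 defective of 6, so P(defective|defective moved) = 1/2
If working transferred: Urn II has 2 defective of 6, so P(defective|working moved) = 1/3
By total probability: P(defective) = 5/7*1/2 + 2/7*1/3 = 19/42

19/42


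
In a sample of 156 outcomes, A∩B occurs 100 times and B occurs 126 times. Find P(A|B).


P(A|B) = P(A∩B)/P(B) = (100/156)/(126/156) = 100/126 = 50/63

50/63


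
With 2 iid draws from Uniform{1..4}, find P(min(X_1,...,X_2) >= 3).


P(min >= 3) = P(all X_i >= 3) = (P(X_1 >= 3))^2
= (2/4)^2 = (1/2)^2 = 1/4

1/4


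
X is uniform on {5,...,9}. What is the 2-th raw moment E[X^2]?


E[X^2] = (1/5) * sum(x^2 for x=5..9)
= 255/5 = 51

51


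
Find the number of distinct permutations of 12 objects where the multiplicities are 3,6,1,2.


12! = 479001600
Denominator: 3!=6 * 6!=720 * 1!=1 * 2!=2
Coefficient = 479001600 / 8640 = 55440

55440


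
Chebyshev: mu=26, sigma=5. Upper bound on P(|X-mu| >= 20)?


k = 20/5 = 4
Chebyshev: P(|X-mu| >= k*sigma) <= 1/k^2 = 1/4^2 = 1/16

1/16


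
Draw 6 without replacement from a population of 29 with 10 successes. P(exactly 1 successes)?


P(X=1) = C(10,1)*C(19,5) / C(29,6)
= 10*11628 / 475020
= 116280/475020 = 646/2639

646/2639


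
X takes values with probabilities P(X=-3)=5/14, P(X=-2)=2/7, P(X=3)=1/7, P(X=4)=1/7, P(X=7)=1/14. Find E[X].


E[X] = sum(x * P(x))
= -3*5/14 - 2*2/7 + 3*1/7 + 4*1/7 + 7*1/14
= -1/7

-1/7


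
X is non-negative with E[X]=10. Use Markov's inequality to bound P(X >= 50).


Markov: P(X >= a) <= E[X]/a
P(X >= 50) <= 10/50 = 1/5

1/5


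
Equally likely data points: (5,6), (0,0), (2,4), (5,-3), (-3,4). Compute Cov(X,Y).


E[X]=9/5, E[Y]=11/5, E[XY]=11/5
Cov(X,Y) = E[XY] - E[X]E[Y] = 11/5 - 9/5*11/5 = -44/25

-44/25


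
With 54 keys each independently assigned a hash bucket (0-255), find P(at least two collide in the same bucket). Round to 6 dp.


P(all different) = prod((256-i)/256 for i=0..53) = 0.002415
P(at least one match) = 1 - 0.002415 = 0.997585

0.997585


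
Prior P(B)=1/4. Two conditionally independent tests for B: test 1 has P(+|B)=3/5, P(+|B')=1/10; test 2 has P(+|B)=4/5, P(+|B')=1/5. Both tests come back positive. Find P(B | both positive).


After test 1: P(+) = 3/5*1/4 + 1/10*3/4 = 9/40
P(B|+) = (3/20)/(9/40) = 2/3
After test 2 (use post1 as new prior): P(+) = 4/5*2/3 + 1/5*1/3 = 3/5
P(B|+,+) = (8/15)/(3/5) = 8/9

8/9


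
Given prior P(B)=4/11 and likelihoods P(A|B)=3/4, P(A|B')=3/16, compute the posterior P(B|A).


P(A) = P(A|B)P(B) + P(A|B')P(B') = 3/4*4/11 + 3/16*7/11 = 69/176
P(B|A) = P(A|B)P(B)/P(A) = (3/11)/(69/176) = 16/23

16/23


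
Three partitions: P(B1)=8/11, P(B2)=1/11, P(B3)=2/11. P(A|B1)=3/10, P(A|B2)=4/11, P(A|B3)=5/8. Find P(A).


P(A) = P(A|B1)P(B1) + P(A|B2)P(B2) + P(A|B3)P(B3)
= 3/10*8/11 + 4/11*1/11 + 5/8*2/11
= 12/55 + 4/121 + 5/44 = 883/2420

883/2420


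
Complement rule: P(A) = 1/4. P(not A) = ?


P(A') = 1 - P(A) = 1 - 1/4 = 3/4

3/4


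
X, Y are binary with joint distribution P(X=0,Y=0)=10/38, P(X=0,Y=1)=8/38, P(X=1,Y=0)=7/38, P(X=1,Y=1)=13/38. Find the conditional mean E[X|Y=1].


P(Y=1) = 21/38
E[X|Y=1] = (0*8 + 1*13)/21 = 13/21

13/21


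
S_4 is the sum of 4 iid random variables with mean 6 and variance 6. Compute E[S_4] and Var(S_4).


E[S_n] = n*mu = 4*6 = 24
Var(S_n) = n*sigma^2 = 4*6 = 24

E[S_4]=24, Var(S_4)=24


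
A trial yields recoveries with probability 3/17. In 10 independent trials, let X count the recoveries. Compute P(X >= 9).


P(X>=9) = P(X=9) + P(X=10)
= 2755620/2015993900449 + 59049/2015993900449
= 2814669/2015993900449

2814669/2015993900449


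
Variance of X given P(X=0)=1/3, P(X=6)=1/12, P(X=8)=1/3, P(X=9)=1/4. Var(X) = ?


E[X] = 65/12, E[X^2] = 535/12
Var(X) = E[X^2] - (E[X])^2 = 535/12 - (65/12)^2 = 2195/144

2195/144


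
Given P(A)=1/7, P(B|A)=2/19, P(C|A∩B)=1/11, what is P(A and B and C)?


P(A∩B∩C) = P(A) * P(B|A) * P(C|A∩B)
= 1/7 * 2/19 * 1/11
= 2/133 * 1/11 = 2/1463

2/1463


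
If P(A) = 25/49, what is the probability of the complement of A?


P(A') = 1 - P(A) = 1 - 25/49 = 24/49

24/49


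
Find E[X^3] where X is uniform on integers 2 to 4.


E[X^3] = (1/3) * sum(x^3 for x=2..4)
= 99/3 = 33

33


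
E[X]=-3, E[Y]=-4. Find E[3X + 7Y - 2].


E[3X + 7Y - 2] = 3*E[X] + 7*E[Y] - 2
= (3)*(-3) + (7)*(-4) + (-2)
= -9 - 28 - 2 = -39

-39


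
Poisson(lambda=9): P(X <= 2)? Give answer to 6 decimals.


P(X<=2) = e^(-9)*9^0/0! + e^(-9)*9^1/1! + e^(-9)*9^2/2!
≈ 0.0001234098 + 0.0011106882 + 0.0049980971
= 0.0062321951
≈ 0.006232

0.006232


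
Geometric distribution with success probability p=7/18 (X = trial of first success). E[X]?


For geometric (trials until first success), E[X] = 1/p = 1/(7/18) = 18/7

18/7


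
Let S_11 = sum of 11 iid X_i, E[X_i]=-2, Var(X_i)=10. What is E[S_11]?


E[S_n] = n*E[X_1] = 11*-2 = -22

-22


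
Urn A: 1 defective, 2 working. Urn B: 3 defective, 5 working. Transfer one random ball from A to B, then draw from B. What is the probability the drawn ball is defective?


P(transfer defective) = 1/3; P(transfer working) = 2/3
If defective transferred: Urn II has 4 defective of 9, so P(defective|defective moved) = 4/9
If working transferred: Urn II has 3 defective of 9, so P(defective|working moved) = 1/3
By total probability: P(defective) = 1/3*4/9 + 2/3*1/3 = 10/27

10/27


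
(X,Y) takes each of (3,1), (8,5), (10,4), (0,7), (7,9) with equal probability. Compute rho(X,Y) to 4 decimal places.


Cov(X,Y) = 0.0800, Var(X) = 13.0400, Var(Y) = 7.3600
rho = Cov/(sqrt(VarX)*sqrt(VarY)) = 0.0082

0.0082


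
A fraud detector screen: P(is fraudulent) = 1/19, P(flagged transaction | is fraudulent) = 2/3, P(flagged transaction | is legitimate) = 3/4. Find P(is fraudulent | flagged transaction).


P(A) = P(A|B)P(B) + P(A|B')P(B') = 2/3*1/19 + 3/4*18/19 = 85/114
P(B|A) = P(A|B)P(B)/P(A) = (2/57)/(85/114) = 4/85

4/85


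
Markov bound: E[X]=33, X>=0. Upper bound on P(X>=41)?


Markov: P(X >= a) <= E[X]/a
P(X >= 41) <= 33/41

33/41


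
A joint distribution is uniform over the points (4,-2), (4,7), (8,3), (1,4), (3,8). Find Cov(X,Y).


E[X]=4, E[Y]=4, E[XY]=72/5
Cov(X,Y) = E[XY] - E[X]E[Y] = 72/5 - 4*4 = -8/5

-8/5


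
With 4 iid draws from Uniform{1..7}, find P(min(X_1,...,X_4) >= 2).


P(min >= 2) = P(all X_i >= 2) = (P(X_1 >= 2))^4
= (6/7)^4 = 1296/2401

1296/2401


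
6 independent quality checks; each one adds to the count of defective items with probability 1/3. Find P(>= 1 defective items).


P(at least one) = 1 - P(none)
P(none) = (1 - 1/3)^6 = (2/3)^6 = 64/729
P(at least one) = 1 - 64/729 = 665/729

665/729


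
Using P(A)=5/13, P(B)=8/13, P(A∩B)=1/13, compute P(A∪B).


P(A∪B) = P(A) + P(B) - P(A∩B)
= 5/13 + 8/13 - 1/13 = 12/13

12/13


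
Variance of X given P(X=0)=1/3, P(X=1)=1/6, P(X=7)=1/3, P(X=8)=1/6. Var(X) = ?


E[X] = 23/6, E[X^2] = 163/6
Var(X) = E[X^2] - (E[X])^2 = 163/6 - (23/6)^2 = 449/36

449/36


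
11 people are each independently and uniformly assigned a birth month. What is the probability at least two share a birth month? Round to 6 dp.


P(all different) = prod((12-i)/12 for i=0..10) = 0.000645
P(at least one match) = 1 - 0.000645 = 0.999355

0.999355


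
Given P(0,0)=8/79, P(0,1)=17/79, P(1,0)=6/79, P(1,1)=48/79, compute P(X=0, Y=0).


Read from table: P(X=0, Y=0) = 8/79

8/79


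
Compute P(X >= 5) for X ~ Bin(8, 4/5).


P(X>=5) = P(X=5) + P(X=6) + P(X=7) + P(X=8)
= 57344/390625 + 114688/390625 + 131072/390625 + 65536/390625
= 73728/78125

73728/78125


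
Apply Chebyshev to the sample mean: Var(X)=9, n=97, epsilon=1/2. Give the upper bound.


Var(Xbar) = Var(X)/n = 9/97
Chebyshev: P(|Xbar-mu| >= 1/2) <= Var(Xbar)/(1/2)^2 = (9/97)/(1/4) = 36/97

36/97


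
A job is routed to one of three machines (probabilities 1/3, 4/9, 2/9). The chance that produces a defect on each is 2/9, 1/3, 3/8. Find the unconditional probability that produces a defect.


P(A) = P(A|B1)P(B1) + P(A|B2)P(B2) + P(A|B3)P(B3)
= 2/9*1/3 + 1/3*4/9 + 3/8*2/9
= 2/27 + 4/27 + 1/12 = 11/36

11/36


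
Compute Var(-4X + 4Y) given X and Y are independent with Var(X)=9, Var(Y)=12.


Independence => Cov(X,Y)=0
Var(-4X + 4Y) = (-4)^2*Var(X) + 4^2*Var(Y)
= 16*9 + 16*12 = 336

336


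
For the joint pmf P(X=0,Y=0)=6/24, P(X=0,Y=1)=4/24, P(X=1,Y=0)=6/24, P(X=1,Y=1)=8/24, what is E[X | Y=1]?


P(Y=1) = 12/24
E[X|Y=1] = (0*4 + 1*8)/12 = 8/12 = 2/3

2/3


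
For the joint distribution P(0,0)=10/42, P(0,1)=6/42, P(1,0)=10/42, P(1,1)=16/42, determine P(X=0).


P(X=0) = P(0,0)+P(0,1) = 10/42 + 6/42 = 16/42 = 8/21

8/21


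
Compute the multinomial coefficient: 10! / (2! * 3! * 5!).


10! = 3628800
Denominator: 2!=2 * 3!=6 * 5!=120
Coefficient = 3628800 / 1440 = 2520

2520


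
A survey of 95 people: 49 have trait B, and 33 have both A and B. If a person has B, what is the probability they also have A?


P(A|B) = P(A∩B)/P(B) = (33/95)/(49/95) = 33/49

33/49


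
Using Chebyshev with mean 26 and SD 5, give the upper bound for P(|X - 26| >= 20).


k = 20/5 = 4
Chebyshev: P(|X-mu| >= k*sigma) <= 1/k^2 = 1/4^2 = 1/16

1/16


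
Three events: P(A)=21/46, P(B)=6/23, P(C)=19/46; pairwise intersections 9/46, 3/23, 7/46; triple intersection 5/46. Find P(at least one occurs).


P(A∪B∪C) = P(A)+P(B)+P(C) - P(AB)-P(AC)-P(BC) + P(ABC)
= 21/46+6/23+19/46 - 9/46-3/23-7/46 + 5/46
= 35/46

35/46


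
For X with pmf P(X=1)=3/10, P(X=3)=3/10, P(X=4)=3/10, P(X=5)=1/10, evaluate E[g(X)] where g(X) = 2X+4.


E[2X+4] = sum(g(x)*P(x))
= 6*3/10 + 10*3/10 + 12*3/10 + 14*1/10
= 49/5

49/5


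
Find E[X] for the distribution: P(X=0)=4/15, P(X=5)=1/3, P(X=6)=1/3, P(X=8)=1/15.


E[X] = sum(x * P(x))
= 0*4/15 + 5*1/3 + 6*1/3 + 8*1/15
= 21/5

21/5


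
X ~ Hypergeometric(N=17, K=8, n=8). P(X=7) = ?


P(X=7) = C(8,7)*C(9,1) / C(17,8)
= 8*9 / 24310
= 72/24310 = 36/12155

36/12155


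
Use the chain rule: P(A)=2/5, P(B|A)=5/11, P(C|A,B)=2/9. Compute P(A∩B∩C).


P(A∩B∩C) = P(A) * P(B|A) * P(C|A∩B)
= 2/5 * 5/11 * 2/9
= 2/11 * 2/9 = 4/99

4/99


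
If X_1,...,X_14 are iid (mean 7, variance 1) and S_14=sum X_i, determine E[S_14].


E[S_n] = n*E[X_1] = 14*7 = 98

98


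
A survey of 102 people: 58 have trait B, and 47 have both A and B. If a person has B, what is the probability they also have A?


P(A|B) = P(A∩B)/P(B) = (47/102)/(58/102) = 47/58

47/58


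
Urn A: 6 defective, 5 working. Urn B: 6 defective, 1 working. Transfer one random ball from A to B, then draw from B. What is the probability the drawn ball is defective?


P(transfer defective) = 6/11; P(transfer working) = 5/11
If defective transferred: Urn II has 7 defective of 8, so P(defective|defective moved) = 7/8
If working transferred: Urn II has 6 defective of 8, so P(defective|working moved) = 3/4
By total probability: P(defective) = 6/11*7/8 + 5/11*3/4 = 9/11

9/11


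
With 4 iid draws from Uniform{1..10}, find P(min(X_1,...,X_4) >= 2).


P(min >= 2) = P(all X_i >= 2) = (P(X_1 >= 2))^4
= (9/10)^4 = 6561/10000

6561/10000


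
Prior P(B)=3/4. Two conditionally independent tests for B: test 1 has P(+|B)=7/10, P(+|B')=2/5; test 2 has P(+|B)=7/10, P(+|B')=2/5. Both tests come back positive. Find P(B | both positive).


After test 1: P(+) = 7/10*3/4 + 2/5*1/4 = 5/8
P(B|+) = (21/40)/(5/8) = 21/25
After test 2 (use post1 as new prior): P(+) = 7/10*21/25 + 2/5*4/25 = 163/250
P(B|+,+) = (147/250)/(163/250) = 147/163

147/163


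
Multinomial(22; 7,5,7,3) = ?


22! = 1124000727777607680000
Denominator: 7!=5040 * 5!=120 * 7!=5040 * 3!=6
Coefficient = 1124000727777607680000 / 18289152000 = 61457235840

61457235840


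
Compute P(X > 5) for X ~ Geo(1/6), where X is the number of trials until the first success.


P(X > 5) = P(first 5 trials all fail) = (1-p)^5 = (5/6)^5 = 3125/7776

3125/7776


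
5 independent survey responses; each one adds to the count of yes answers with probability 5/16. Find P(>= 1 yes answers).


P(at least one) = 1 - P(none)
P(none) = (1 - 5/16)^5 = (11/16)^5 = 161051/1048576
P(at least one) = 1 - 161051/1048576 = 887525/1048576

887525/1048576


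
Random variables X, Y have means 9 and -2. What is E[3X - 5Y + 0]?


E[3X - 5Y + 0] = 3*E[X] - 5*E[Y] + 0
= (3)*(9) + (-5)*(-2) + (0)
= 27 + 10 + 0 = 37

37


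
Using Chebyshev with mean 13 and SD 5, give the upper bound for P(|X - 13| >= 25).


k = 25/5 = 5
Chebyshev: P(|X-mu| >= k*sigma) <= 1/k^2 = 1/5^2 = 1/25

1/25


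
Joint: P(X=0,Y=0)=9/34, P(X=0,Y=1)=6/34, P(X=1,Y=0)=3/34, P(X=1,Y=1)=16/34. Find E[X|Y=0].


P(Y=0) = 12/34
E[X|Y=0] = (0*9 + 1*3)/12 = 3/12 = 1/4

1/4


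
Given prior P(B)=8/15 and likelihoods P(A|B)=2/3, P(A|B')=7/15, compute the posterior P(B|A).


P(A) = P(A|B)P(B) + P(A|B')P(B') = 2/3*8/15 + 7/15*7/15 = 43/75
P(B|A) = P(A|B)P(B)/P(A) = (16/45)/(43/75) = 80/129

80/129


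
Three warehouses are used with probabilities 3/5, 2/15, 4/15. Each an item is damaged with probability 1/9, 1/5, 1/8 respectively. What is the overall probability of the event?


P(A) = P(A|B1)P(B1) + P(A|B2)P(B2) + P(A|B3)P(B3)
= 1/9*3/5 + 1/5*2/15 + 1/8*4/15
= 1/15 + 2/75 + 1/30 = 19/150

19/150


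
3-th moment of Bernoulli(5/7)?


For Bernoulli: X in {0,1}
E[X^3] = 0^3*(1-5/7) + 1^3*5/7 = 5/7

5/7


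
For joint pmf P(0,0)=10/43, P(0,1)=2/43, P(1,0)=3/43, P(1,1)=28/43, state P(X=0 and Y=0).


Read from table: P(X=0, Y=0) = 10/43

10/43


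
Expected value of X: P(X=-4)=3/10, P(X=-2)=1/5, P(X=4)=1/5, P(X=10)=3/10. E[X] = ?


E[X] = sum(x * P(x))
= -4*3/10 - 2*1/5 + 4*1/5 + 10*3/10
= 11/5

11/5


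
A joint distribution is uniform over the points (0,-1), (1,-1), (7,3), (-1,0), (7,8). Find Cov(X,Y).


E[X]=14/5, E[Y]=9/5, E[XY]=76/5
Cov(X,Y) = E[XY] - E[X]E[Y] = 76/5 - 14/5*9/5 = 254/25

254/25


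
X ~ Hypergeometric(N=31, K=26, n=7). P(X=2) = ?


P(X=2) = C(26,2)*C(5,5) / C(31,7)
= 325*1 / 2629575
= 325/2629575 = 1/8091

1/8091


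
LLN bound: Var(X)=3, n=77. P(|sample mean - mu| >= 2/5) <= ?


Var(Xbar) = Var(X)/n = 3/77
Chebyshev: P(|Xbar-mu| >= 2/5) <= Var(Xbar)/(2/5)^2 = (3/77)/(4/25) = 75/308

75/308


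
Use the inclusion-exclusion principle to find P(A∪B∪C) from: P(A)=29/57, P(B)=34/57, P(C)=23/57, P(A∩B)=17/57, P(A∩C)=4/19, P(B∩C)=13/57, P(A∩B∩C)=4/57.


P(A∪B∪C) = P(A)+P(B)+P(C) - P(AB)-P(AC)-P(BC) + P(ABC)
= 29/57+34/57+23/57 - 17/57-4/19-13/57 + 4/57
= 16/19

16/19


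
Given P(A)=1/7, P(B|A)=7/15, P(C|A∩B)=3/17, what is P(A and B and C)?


P(A∩B∩C) = P(A) * P(B|A) * P(C|A∩B)
= 1/7 * 7/15 * 3/17
= 1/15 * 3/17 = 1/85

1/85


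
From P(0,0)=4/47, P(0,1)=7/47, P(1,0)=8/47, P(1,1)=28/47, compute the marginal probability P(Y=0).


P(Y=0) = P(0,0)+P(1,0) = 4/47 + 8/47 = 12/47

12/47


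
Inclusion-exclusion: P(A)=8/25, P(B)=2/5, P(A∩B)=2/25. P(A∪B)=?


P(A∪B) = P(A) + P(B) - P(A∩B)
= 8/25 + 2/5 - 2/25 = 16/25

16/25


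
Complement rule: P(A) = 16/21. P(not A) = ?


P(A') = 1 - P(A) = 1 - 16/21 = 5/21

5/21


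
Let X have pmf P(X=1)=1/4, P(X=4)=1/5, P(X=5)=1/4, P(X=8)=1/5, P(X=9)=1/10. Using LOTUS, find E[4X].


E[4X] = sum(g(x)*P(x))
= 4*1/4 + 16*1/5 + 20*1/4 + 32*1/5 + 36*1/10
= 96/5

96/5


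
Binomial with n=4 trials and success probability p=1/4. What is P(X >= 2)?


P(X>=2) = P(X=2) + P(X=3) + P(X=4)
= 27/128 + 3/64 + 1/256
= 67/256

67/256


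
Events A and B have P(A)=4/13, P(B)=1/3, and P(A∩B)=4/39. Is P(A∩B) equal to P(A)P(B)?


P(A)*P(B) = 4/13*1/3 = 4/39
P(A∩B) = 4/39, which equals P(A)P(B), so independent

Yes, A and B are independent


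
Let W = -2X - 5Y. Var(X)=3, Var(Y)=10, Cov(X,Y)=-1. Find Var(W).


Var(-2X - 5Y) = (-2)^2*Var(X) + (-5)^2*Var(Y) + 2*(-2)*(-5)*Cov(X,Y)
= 4*3 + 25*10 + 20*(-1)
= 12 + 250 - 20 = 242

242


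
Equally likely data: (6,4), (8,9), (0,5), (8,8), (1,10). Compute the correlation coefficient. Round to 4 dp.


Cov(X,Y) = 0.8800, Var(X) = 11.8400, Var(Y) = 5.3600
rho = Cov/(sqrt(VarX)*sqrt(VarY)) = 0.1105

0.1105


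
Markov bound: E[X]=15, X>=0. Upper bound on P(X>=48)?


Markov: P(X >= a) <= E[X]/a
P(X >= 48) <= 15/48 = 5/16

5/16


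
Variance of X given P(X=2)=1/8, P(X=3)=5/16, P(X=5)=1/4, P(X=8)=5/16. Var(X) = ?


E[X] = 79/16, E[X^2] = 473/16
Var(X) = E[X^2] - (E[X])^2 = 473/16 - (79/16)^2 = 1327/256

1327/256


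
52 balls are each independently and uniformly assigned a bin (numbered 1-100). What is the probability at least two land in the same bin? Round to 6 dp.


P(all different) = prod((100-i)/100 for i=0..51) = 0.000000
P(at least one match) = 1 - 0.000000 = 1.000000

1.000000


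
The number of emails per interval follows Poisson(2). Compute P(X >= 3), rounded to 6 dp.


P(X>=3) = 1 - P(X<=2) = 1 - (e^(-2)*2^0/0! + e^(-2)*2^1/1! + e^(-2)*2^2/2!)
≈ 1 - (0.1353352832 + 0.2706705665 + 0.2706705665)
= 1 - 0.6766764162 = 0.3233235838
≈ 0.323324

0.323324


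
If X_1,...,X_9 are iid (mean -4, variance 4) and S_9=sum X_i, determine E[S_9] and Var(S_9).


E[S_n] = n*mu = 9*-4 = -36
Var(S_n) = n*sigma^2 = 9*4 = 36

E[S_9]=-36, Var(S_9)=36


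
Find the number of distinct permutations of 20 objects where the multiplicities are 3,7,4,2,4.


20! = 2432902008176640000
Denominator: 3!=6 * 7!=5040 * 4!=24 * 2!=2 * 4!=24
Coefficient = 2432902008176640000 / 34836480 = 69837768000

69837768000


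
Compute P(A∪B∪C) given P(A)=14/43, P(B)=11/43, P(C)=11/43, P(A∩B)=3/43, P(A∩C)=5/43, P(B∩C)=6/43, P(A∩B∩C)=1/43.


P(A∪B∪C) = P(A)+P(B)+P(C) - P(AB)-P(AC)-P(BC) + P(ABC)
= 14/43+11/43+11/43 - 3/43-5/43-6/43 + 1/43
= 23/43

23/43


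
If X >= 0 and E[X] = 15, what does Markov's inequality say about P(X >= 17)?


Markov: P(X >= a) <= E[X]/a
P(X >= 17) <= 15/17

15/17


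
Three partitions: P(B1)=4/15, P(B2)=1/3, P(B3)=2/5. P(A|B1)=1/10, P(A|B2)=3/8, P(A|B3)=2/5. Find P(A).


P(A) = P(A|B1)P(B1) + P(A|B2)P(B2) + P(A|B3)P(B3)
= 1/10*4/15 + 3/8*1/3 + 2/5*2/5
= 2/75 + 1/8 + 4/25 = 187/600

187/600


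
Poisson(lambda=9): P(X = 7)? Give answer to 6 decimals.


P(X=7) = e^(-9) * 9^7 / 7!
≈ 0.0001234098041 * 4782969 / 5040
≈ 0.117116

0.117116


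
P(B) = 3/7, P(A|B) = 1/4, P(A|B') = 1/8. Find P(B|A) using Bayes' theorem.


P(A) = P(A|B)P(B) + P(A|B')P(B') = 1/4*3/7 + 1/8*4/7 = 5/28
P(B|A) = P(A|B)P(B)/P(A) = (3/28)/(5/28) = 3/5

3/5


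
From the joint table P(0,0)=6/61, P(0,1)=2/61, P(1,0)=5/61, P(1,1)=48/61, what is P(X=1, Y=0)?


Read from table: P(X=1, Y=0) = 5/61

5/61


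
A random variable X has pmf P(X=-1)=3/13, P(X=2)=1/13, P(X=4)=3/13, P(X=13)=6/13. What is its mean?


E[X] = sum(x * P(x))
= -1*3/13 + 2*1/13 + 4*3/13 + 13*6/13
= 89/13

89/13


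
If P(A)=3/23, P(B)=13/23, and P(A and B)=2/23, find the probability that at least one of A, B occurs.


P(A∪B) = P(A) + P(B) - P(A∩B)
= 3/23 + 13/23 - 2/23 = 14/23

14/23


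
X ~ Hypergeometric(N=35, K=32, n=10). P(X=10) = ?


P(X=10) = C(32,10)*C(3,0) / C(35,10)
= 64512240*1 / 183579396
= 64512240/183579396 = 460/1309

460/1309


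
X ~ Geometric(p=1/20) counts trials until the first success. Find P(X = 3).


P(X=3) = (1-p)^2 * p = (19/20)^2 * 1/20
= 361/400 * 1/20 = 361/8000

361/8000


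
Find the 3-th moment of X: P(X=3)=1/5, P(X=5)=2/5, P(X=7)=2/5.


E[X^3] = sum(x^3 * P(x))
= 27*1/5 + 125*2/5 + 343*2/5
= 963/5

963/5


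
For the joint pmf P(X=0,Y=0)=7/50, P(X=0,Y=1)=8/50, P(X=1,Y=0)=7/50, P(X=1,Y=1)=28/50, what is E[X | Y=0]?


P(Y=0) = 14/50
E[X|Y=0] = (0*7 + 1*7)/14 = 7/14 = 1/2

1/2


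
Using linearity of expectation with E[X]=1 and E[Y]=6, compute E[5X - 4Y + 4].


E[5X - 4Y + 4] = 5*E[X] - 4*E[Y] + 4
= (5)*(1) + (-4)*(6) + (4)
= 5 - 24 + 4 = -15

-15


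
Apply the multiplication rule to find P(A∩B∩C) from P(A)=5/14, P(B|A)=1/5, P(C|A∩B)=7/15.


P(A∩B∩C) = P(A) * P(B|A) * P(C|A∩B)
= 5/14 * 1/5 * 7/15
= 1/14 * 7/15 = 1/30

1/30


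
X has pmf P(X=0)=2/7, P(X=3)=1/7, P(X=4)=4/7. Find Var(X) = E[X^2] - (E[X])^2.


E[X] = 19/7, E[X^2] = 73/7
Var(X) = E[X^2] - (E[X])^2 = 73/7 - (19/7)^2 = 150/49

150/49


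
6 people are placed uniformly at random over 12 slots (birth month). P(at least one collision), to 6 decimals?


P(all different) = prod((12-i)/12 for i=0..5) = 0.222801
P(at least one match) = 1 - 0.222801 = 0.777199

0.777199


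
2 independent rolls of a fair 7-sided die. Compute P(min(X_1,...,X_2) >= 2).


P(min >= 2) = P(all X_i >= 2) = (P(X_1 >= 2))^2
= (6/7)^2 = 36/49

36/49


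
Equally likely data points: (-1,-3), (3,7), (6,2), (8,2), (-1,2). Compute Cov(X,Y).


E[X]=3, E[Y]=2, E[XY]=10
Cov(X,Y) = E[XY] - E[X]E[Y] = 10 - 3*2 = 4

4


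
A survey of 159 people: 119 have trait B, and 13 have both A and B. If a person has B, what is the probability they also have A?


P(A|B) = P(A∩B)/P(B) = (13/159)/(119/159) = 13/119

13/119


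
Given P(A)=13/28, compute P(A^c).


P(A') = 1 - P(A) = 1 - 13/28 = 15/28

15/28


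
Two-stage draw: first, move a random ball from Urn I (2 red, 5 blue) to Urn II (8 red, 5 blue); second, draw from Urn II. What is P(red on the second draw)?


P(transfer red) = 2/7; P(transfer blue) = 5/7
If red transferred: Urn II has 9 red of 14, so P(red|red moved) = 9/14
If blue transferred: Urn II has 8 red of 14, so P(red|blue moved) = 4/7
By total probability: P(red) = 2/7*9/14 + 5/7*4/7 = 29/49

29/49


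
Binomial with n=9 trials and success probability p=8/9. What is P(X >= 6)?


P(X>=6) = P(X=6) + P(X=7) + P(X=8) + P(X=9)
= 7340032/129140163 + 8388608/43046721 + 16777216/43046721 + 134217728/387420489
= 382730240/387420489

382730240/387420489


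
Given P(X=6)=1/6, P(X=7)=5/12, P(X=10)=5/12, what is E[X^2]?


E[X^2] = sum(g(x)*P(x))
= 36*1/6 + 49*5/12 + 100*5/12
= 817/12

817/12


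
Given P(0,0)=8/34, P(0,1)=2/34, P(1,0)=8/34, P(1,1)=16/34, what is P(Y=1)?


P(Y=1) = P(0,1)+P(1,1) = 2/34 + 16/34 = 18/34 = 9/17

9/17


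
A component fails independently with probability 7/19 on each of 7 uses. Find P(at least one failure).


P(at least one) = 1 - P(none)
P(none) = (1 - 7/19)^7 = (12/19)^7 = 35831808/893871739
P(at least one) = 1 - 35831808/893871739 = 858039931/893871739

858039931/893871739


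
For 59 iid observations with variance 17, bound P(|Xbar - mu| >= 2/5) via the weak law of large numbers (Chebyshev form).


Var(Xbar) = Var(X)/n = 17/59
Chebyshev: P(|Xbar-mu| >= 2/5) <= Var(Xbar)/(2/5)^2 = (17/59)/(4/25) = 425/236
Bound exceeds 1, so trivial bound: 1

1


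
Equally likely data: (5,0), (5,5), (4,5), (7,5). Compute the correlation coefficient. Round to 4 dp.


Cov(X,Y) = 0.3125, Var(X) = 1.1875, Var(Y) = 4.6875
rho = Cov/(sqrt(VarX)*sqrt(VarY)) = 0.1325

0.1325


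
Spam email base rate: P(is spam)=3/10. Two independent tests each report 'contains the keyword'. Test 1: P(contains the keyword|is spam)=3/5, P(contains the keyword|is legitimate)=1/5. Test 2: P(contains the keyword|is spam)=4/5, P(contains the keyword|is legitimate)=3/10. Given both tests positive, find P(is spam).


After test 1: P(+) = 3/5*3/10 + 1/5*7/10 = 8/25
P(B|+) = (9/50)/(8/25) = 9/16
After test 2 (use post1 as new prior): P(+) = 4/5*9/16 + 3/10*7/16 = 93/160
P(B|+,+) = (9/20)/(93/160) = 24/31

24/31


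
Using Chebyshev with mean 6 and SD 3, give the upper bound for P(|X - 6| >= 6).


k = 6/3 = 2
Chebyshev: P(|X-mu| >= k*sigma) <= 1/k^2 = 1/2^2 = 1/4

1/4


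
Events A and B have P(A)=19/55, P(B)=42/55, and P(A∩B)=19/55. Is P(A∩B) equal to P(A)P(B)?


P(A)*P(B) = 19/55*42/55 = 798/3025
P(A∩B) = 19/55 != 798/3025, so not independent

No, A and B are not independent


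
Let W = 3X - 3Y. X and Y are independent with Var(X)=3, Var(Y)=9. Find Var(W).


Independence => Cov(X,Y)=0
Var(3X - 3Y) = 3^2*Var(X) + (-3)^2*Var(Y)
= 9*3 + 9*9 = 108

108


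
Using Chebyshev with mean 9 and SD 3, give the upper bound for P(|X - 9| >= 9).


k = 9/3 = 3
Chebyshev: P(|X-mu| >= k*sigma) <= 1/k^2 = 1/3^2 = 1/9

1/9


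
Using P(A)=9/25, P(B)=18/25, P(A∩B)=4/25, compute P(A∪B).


P(A∪B) = P(A) + P(B) - P(A∩B)
= 9/25 + 18/25 - 4/25 = 23/25

23/25


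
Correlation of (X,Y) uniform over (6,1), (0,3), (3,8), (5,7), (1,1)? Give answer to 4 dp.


Cov(X,Y) = 1.2000, Var(X) = 5.2000, Var(Y) = 8.8000
rho = Cov/(sqrt(VarX)*sqrt(VarY)) = 0.1774

0.1774


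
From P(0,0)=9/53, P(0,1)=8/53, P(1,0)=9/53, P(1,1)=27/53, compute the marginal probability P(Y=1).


P(Y=1) = P(0,1)+P(1,1) = 8/53 + 27/53 = 35/53

35/53
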